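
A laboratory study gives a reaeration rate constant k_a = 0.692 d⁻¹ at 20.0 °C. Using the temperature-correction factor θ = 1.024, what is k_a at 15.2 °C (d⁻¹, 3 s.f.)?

k_a(T₂) = k_a(T₁) · θ^(T₂−T₁) = 0.692 × 1.024^(15.2−20.0)
= 0.692 × 1.024^-4.80 = 0.692 × 0.8924 = 0.6175 d⁻¹.

k_a ≈ 0.618 d⁻¹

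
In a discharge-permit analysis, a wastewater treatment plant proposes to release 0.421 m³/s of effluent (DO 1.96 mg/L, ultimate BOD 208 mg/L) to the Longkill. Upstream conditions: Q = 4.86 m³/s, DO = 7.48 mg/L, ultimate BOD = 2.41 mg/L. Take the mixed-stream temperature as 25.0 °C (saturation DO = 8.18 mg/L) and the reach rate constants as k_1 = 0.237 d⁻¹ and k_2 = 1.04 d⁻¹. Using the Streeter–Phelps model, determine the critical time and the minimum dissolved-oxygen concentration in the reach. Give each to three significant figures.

t_c ≈ 1.56 d; minimum DO ≈ 5.22 mg/L

Mixed DO = (4.86×7.48 + 0.421×1.96)/(4.86+0.421) = 37.18/5.281 = 7.040 mg/L.
Mixed L₀ = (4.86×2.41 + 0.421×208)/(5.281) = 99.28/5.281 = 18.80 mg/L.
Initial deficit D₀ = C_s − DO₀ = 8.18 − 7.040 = 1.140 mg/L.
t_c = (1/0.8030) ln[(1.04/0.237)(1 − 1.140×0.8030/(0.237×18.80))] = 1.245 × ln(3.487) = 1.555 d.
D_c = (0.237/1.04) × 18.80 × e^(−0.237×1.555) = 0.2279 × 18.80 × 0.6917 = 2.963 mg/L.
Minimum DO = 8.18 − 2.963 = 5.217 mg/L.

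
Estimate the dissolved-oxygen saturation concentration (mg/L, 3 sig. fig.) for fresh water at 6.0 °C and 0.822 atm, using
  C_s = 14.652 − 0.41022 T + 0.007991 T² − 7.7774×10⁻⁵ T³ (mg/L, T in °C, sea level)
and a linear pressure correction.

At sea level: C_s = 14.652 − 0.41022×6.0 + 0.007991×6.0² − 7.7774×10⁻⁵×6.0³ = 12.46 mg/L.
Pressure correction: C_s' = 12.46 × 0.822 = 10.24 mg/L.

C_s ≈ 10.2 mg/L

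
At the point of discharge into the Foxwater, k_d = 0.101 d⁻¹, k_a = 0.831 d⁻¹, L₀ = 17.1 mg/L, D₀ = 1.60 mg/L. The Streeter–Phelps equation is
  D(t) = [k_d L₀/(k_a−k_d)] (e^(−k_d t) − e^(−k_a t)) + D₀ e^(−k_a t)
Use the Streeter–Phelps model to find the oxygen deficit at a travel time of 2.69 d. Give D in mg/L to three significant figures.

D ≈ 1.72 mg/L

k_d L₀/(k_a−k_d) = 0.101×17.1/(0.831−0.101) = 1.727/0.7300 = 2.366 mg/L.
e^(−k_d t) = e^(−0.101×2.690) = 0.7621; e^(−k_a t) = e^(−0.831×2.690) = 0.1070.
D = 2.366 × (0.7621 − 0.1070) + 1.60 × 0.1070 = 1.550 + 0.1711 = 1.721 mg/L.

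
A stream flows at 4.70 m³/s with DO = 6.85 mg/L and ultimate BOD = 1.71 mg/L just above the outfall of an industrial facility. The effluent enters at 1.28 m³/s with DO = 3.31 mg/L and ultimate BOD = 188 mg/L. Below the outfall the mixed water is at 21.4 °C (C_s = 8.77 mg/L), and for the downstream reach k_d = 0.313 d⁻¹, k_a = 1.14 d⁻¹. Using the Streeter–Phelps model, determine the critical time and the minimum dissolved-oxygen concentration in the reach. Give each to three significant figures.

Mixed DO = (4.70×6.85 + 1.28×3.31)/(4.70+1.28) = 36.43/5.980 = 6.092 mg/L.
Mixed L₀ = (4.70×1.71 + 1.28×188)/(5.980) = 248.7/5.980 = 41.58 mg/L.
Initial deficit D₀ = C_s − DO₀ = 8.77 − 6.092 = 2.678 mg/L.
t_c = (1/0.8270) ln[(1.14/0.313)(1 − 2.678×0.8270/(0.313×41.58))] = 1.209 × ln(3.023) = 1.337 d.
D_c = (0.313/1.14) × 41.58 × e^(−0.313×1.337) = 0.2746 × 41.58 × 0.6579 = 7.512 mg/L.
Minimum DO = 8.77 − 7.512 = 1.258 mg/L.

t_c ≈ 1.34 d; minimum DO ≈ 1.26 mg/L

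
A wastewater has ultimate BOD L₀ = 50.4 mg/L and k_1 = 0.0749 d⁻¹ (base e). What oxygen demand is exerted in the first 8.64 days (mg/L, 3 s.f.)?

y ≈ 24.0 mg/L

y_t = L₀(1 − e^(−k_1 t)) = 50.4 × (1 − e^(−0.0749×8.64))
= 50.4 × (1 − 0.5235) = 50.4 × 0.4765 = 24.01 mg/L.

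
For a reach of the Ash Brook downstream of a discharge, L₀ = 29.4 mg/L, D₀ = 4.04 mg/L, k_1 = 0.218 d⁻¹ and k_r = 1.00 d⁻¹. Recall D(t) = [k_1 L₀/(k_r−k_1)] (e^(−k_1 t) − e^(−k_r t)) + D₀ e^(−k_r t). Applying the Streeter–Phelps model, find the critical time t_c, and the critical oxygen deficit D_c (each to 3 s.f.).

With k_r/k_1 = 4.587 and 1 − D₀(k_r−k_1)/(k_1 L₀) = 0.5071,
t_c = ln(4.587 × 0.5071) / (1.00 − 0.218) = ln(2.326) / 0.7820 = 0.8442/0.7820 = 1.079 d.
L(t_c) = L₀ e^(−k_1 t_c) = 29.4 × 0.7903 = 23.24 mg/L, and at the critical point k_r D_c = k_1 L, so D_c = (0.218/1.00) × 23.24 = 5.065 mg/L.

t_c ≈ 1.08 d; D_c ≈ 5.07 mg/L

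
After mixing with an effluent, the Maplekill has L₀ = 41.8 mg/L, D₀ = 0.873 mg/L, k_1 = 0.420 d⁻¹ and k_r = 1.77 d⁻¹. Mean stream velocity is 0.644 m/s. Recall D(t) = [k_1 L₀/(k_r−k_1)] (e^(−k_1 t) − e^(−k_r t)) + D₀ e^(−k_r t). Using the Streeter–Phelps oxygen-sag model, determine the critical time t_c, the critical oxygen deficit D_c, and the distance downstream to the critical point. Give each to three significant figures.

t_c ≈ 1.01 d; D_c ≈ 6.48 mg/L; x_c ≈ 56.4 km

With k_r/k_1 = 4.214 and 1 − D₀(k_r−k_1)/(k_1 L₀) = 0.9329,
t_c = ln(4.214 × 0.9329) / (1.77 − 0.420) = ln(3.931) / 1.350 = 1.369/1.350 = 1.014 d.
D_c = (k_1/k_r) L₀ e^(−k_1 t_c) = (0.420/1.77) × 41.8 × e^(−0.420×1.014) = 0.2373 × 41.8 × 0.6532 = 6.479 mg/L.
x_c = v t_c = 0.644 m/s × 1.014 d × 86400 s/d = 56420 m ≈ 56.4 km.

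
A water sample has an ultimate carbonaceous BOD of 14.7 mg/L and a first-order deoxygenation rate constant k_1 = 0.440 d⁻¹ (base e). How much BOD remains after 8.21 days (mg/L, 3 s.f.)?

L ≈ 0.397 mg/L

L_t = L₀ e^(−k_1 t) = 14.7 × e^(−0.440×8.21) = 14.7 × 0.02699 = 0.3967 mg/L.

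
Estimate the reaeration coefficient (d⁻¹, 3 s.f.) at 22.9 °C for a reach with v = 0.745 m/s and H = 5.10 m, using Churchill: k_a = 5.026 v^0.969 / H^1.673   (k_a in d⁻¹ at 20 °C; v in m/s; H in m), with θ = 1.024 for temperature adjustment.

k_a(20) = 5.026 × 0.745^0.969 / 5.10^1.673 = 5.026 × 0.7518 / 15.27 = 0.2475 d⁻¹.
k_a(22.9) = 0.2475 × 1.024^(22.9−20) = 0.2475 × 1.071 = 0.2651 d⁻¹.

k_a ≈ 0.265 d⁻¹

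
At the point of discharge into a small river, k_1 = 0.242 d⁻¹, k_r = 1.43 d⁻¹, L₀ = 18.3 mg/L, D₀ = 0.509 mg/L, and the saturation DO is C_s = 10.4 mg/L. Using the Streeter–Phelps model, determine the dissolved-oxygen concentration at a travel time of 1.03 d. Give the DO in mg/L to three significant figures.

k_1 L₀/(k_r−k_1) = 0.242×18.3/(1.43−0.242) = 4.429/1.188 = 3.728 mg/L.
e^(−k_1 t) = e^(−0.242×1.030) = 0.7794; e^(−k_r t) = e^(−1.43×1.030) = 0.2293.
D = 3.728 × (0.7794 − 0.2293) + 0.509 × 0.2293 = 2.051 + 0.1167 = 2.167 mg/L.
DO = C_s − D = 10.4 − 2.167 = 8.233 mg/L.

DO ≈ 8.23 mg/L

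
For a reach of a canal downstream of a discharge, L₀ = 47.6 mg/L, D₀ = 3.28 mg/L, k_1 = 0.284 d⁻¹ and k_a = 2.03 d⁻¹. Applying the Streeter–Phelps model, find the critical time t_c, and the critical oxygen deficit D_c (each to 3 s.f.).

t_c ≈ 0.811 d; D_c ≈ 5.29 mg/L

At the critical point dD/dt = 0, so k_1 L₀ e^(−k_1 t) = k_a D. Substituting D(t) from the Streeter–Phelps equation and solving for t gives
t_c = ln[(k_a/k_1)(1 − D₀(k_a−k_1)/(k_1 L₀))] / (k_a−k_1).
Here k_a−k_1 = 1.746 d⁻¹ and 1 − D₀(k_a−k_1)/(k_1 L₀) = 1 − 3.28×1.746/(0.284×47.6) = 0.5764, so
t_c = ln(7.148 × 0.5764) / 1.746 = 1.416 / 1.746 = 0.8109 d.
L(t_c) = L₀ e^(−k_1 t_c) = 47.6 × 0.7943 = 37.81 mg/L, and at the critical point k_a D_c = k_1 L, so D_c = (0.284/2.03) × 37.81 = 5.290 mg/L.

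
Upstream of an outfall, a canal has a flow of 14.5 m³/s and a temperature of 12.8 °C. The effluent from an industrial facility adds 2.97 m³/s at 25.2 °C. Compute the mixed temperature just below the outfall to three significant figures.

14.9 °C

Flow-weighted mixing: C = (Q_r C_r + Q_w C_w)/(Q_r + Q_w)
= (14.5×12.8 + 2.97×25.2)/(14.5 + 2.97) = 260.4/17.47 = 14.91 °C.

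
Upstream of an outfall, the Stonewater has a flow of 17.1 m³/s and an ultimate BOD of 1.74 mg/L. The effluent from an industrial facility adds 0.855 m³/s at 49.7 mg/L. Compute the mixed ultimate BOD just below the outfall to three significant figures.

Flow-weighted mixing: C = (Q_r C_r + Q_w C_w)/(Q_r + Q_w)
= (17.1×1.74 + 0.855×49.7)/(17.1 + 0.855) = 72.25/17.96 = 4.024 mg/L.

4.02 mg/L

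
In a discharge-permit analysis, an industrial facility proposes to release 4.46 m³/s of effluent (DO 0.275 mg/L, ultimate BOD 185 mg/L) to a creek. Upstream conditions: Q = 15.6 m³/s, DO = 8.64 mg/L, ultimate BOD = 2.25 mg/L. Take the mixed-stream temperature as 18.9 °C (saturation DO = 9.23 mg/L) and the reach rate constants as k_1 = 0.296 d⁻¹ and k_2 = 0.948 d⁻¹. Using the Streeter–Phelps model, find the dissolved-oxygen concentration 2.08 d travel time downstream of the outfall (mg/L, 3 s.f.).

DO ≈ 1.08 mg/L

Mixed DO = (15.6×8.64 + 4.46×0.275)/(15.6+4.46) = 136.0/20.06 = 6.780 mg/L.
Mixed L₀ = (15.6×2.25 + 4.46×185)/(20.06) = 860.2/20.06 = 42.88 mg/L.
Initial deficit D₀ = C_s − DO₀ = 9.23 − 6.780 = 2.450 mg/L.
D(2.08) = [0.296×42.88/(0.948−0.296)](e^(−0.296×2.08) − e^(−0.948×2.08)) + 2.450 e^(−0.948×2.08)
= 19.47 × (0.5403 − 0.1392) + 2.450 × 0.1392 = 8.149 mg/L.
DO = 9.23 − 8.149 = 1.081 mg/L.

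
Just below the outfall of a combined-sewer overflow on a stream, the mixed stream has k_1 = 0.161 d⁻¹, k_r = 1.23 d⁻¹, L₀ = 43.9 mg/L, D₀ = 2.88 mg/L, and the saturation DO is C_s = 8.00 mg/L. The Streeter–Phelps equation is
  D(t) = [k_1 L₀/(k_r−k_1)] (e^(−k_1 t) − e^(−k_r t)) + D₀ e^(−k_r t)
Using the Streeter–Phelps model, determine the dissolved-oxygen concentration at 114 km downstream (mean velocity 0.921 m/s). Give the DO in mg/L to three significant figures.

DO ≈ 3.39 mg/L

Travel time t = x/v = 114 km / (0.921 m/s) = 114000 m / 0.921 m/s = 123800 s = 1.433 d.
k_1 L₀/(k_r−k_1) = 0.161×43.9/(1.23−0.161) = 7.068/1.069 = 6.612 mg/L.
e^(−k_1 t) = e^(−0.161×1.433) = 0.7940; e^(−k_r t) = e^(−1.23×1.433) = 0.1717.
D = 6.612 × (0.7940 − 0.1717) + 2.88 × 0.1717 = 4.115 + 0.4944 = 4.609 mg/L.
DO = C_s − D = 8.00 − 4.609 = 3.391 mg/L.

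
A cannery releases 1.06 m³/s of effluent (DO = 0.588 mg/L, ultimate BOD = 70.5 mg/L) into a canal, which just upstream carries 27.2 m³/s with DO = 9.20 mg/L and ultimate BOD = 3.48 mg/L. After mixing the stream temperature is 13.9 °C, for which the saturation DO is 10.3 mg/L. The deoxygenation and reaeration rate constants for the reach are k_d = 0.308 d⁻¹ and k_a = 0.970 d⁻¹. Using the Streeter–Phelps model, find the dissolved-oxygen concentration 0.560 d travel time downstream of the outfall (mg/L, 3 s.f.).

Mixed DO = (27.2×9.20 + 1.06×0.588)/(27.2+1.06) = 250.9/28.26 = 8.877 mg/L.
Mixed L₀ = (27.2×3.48 + 1.06×70.5)/(28.26) = 169.4/28.26 = 5.994 mg/L.
Initial deficit D₀ = C_s − DO₀ = 10.3 − 8.877 = 1.423 mg/L.
D(0.560) = [0.308×5.994/(0.970−0.308)](e^(−0.308×0.560) − e^(−0.970×0.560)) + 1.423 e^(−0.970×0.560)
= 2.789 × (0.8416 − 0.5809) + 1.423 × 0.5809 = 1.554 mg/L.
DO = 10.3 − 1.554 = 8.746 mg/L.

DO ≈ 8.75 mg/L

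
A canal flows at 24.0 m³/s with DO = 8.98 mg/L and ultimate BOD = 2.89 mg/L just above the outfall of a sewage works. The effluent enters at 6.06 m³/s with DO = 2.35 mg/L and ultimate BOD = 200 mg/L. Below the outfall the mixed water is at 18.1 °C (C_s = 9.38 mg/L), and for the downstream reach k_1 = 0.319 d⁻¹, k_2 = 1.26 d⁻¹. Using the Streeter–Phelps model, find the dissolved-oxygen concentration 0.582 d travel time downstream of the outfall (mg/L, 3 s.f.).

DO ≈ 3.48 mg/L

Mixed DO = (24.0×8.98 + 6.06×2.35)/(24.0+6.06) = 229.8/30.06 = 7.643 mg/L.
Mixed L₀ = (24.0×2.89 + 6.06×200)/(30.06) = 1281/30.06 = 42.63 mg/L.
Initial deficit D₀ = C_s − DO₀ = 9.38 − 7.643 = 1.737 mg/L.
D(0.582) = [0.319×42.63/(1.26−0.319)](e^(−0.319×0.582) − e^(−1.26×0.582)) + 1.737 e^(−1.26×0.582)
= 14.45 × (0.8306 − 0.4803) + 1.737 × 0.4803 = 5.895 mg/L.
DO = 9.38 − 5.895 = 3.485 mg/L.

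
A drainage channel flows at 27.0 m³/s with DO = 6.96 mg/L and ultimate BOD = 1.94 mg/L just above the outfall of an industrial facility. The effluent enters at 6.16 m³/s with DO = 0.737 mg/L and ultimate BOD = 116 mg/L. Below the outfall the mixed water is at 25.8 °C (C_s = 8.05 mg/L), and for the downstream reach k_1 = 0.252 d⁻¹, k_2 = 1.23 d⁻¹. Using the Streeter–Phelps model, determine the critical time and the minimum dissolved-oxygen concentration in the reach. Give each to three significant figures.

Mixed DO = (27.0×6.96 + 6.16×0.737)/(27.0+6.16) = 192.5/33.16 = 5.804 mg/L.
Mixed L₀ = (27.0×1.94 + 6.16×116)/(33.16) = 766.9/33.16 = 23.13 mg/L.
Initial deficit D₀ = C_s − DO₀ = 8.05 − 5.804 = 2.246 mg/L.
t_c = (1/0.9780) ln[(1.23/0.252)(1 − 2.246×0.9780/(0.252×23.13))] = 1.022 × ln(3.041) = 1.137 d.
D_c = (0.252/1.23) × 23.13 × e^(−0.252×1.137) = 0.2049 × 23.13 × 0.7508 = 3.558 mg/L.
Minimum DO = 8.05 − 3.558 = 4.492 mg/L.

t_c ≈ 1.14 d; minimum DO ≈ 4.49 mg/L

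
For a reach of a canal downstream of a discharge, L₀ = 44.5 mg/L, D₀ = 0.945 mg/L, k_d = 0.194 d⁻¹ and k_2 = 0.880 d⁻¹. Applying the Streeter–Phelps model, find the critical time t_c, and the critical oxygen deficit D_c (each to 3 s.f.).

t_c ≈ 2.09 d; D_c ≈ 6.54 mg/L

At the critical point dD/dt = 0, so k_d L₀ e^(−k_d t) = k_2 D. Substituting D(t) from the Streeter–Phelps equation and solving for t gives
t_c = ln[(k_2/k_d)(1 − D₀(k_2−k_d)/(k_d L₀))] / (k_2−k_d).
Here k_2−k_d = 0.6860 d⁻¹ and 1 − D₀(k_2−k_d)/(k_d L₀) = 1 − 0.945×0.6860/(0.194×44.5) = 0.9249, so
t_c = ln(4.536 × 0.9249) / 0.6860 = 1.434 / 0.6860 = 2.090 d.
D_c = (k_d/k_2) L₀ e^(−k_d t_c) = (0.194/0.880) × 44.5 × e^(−0.194×2.090) = 0.2205 × 44.5 × 0.6666 = 6.540 mg/L.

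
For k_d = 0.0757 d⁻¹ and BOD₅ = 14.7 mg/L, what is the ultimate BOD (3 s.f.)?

BOD₅ = L₀(1 − e^(−5k_d)) ⇒ L₀ = BOD₅ / (1 − e^(−5×0.0757))
= 14.7 / (1 − 0.6849) = 14.7 / 0.3151 = 46.65 mg/L.

L₀ ≈ 46.7 mg/L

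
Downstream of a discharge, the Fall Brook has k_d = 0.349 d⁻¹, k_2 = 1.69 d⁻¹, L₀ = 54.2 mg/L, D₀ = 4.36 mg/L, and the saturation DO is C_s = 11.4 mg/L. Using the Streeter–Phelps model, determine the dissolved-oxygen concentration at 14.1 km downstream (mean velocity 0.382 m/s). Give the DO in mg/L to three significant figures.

DO ≈ 3.98 mg/L

Travel time t = x/v = 14.1 km / (0.382 m/s) = 14100 m / 0.382 m/s = 36910 s = 0.4272 d.
k_d L₀/(k_2−k_d) = 0.349×54.2/(1.69−0.349) = 18.92/1.341 = 14.11 mg/L.
e^(−k_d t) = e^(−0.349×0.4272) = 0.8615; e^(−k_2 t) = e^(−1.69×0.4272) = 0.4858.
D = 14.11 × (0.8615 − 0.4858) + 4.36 × 0.4858 = 5.300 + 2.118 = 7.418 mg/L.
DO = C_s − D = 11.4 − 7.418 = 3.982 mg/L.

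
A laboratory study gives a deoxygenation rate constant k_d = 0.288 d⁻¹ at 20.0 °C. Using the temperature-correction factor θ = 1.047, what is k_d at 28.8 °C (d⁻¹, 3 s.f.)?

k_d ≈ 0.431 d⁻¹

k_d(T₂) = k_d(T₁) · θ^(T₂−T₁) = 0.288 × 1.047^(28.8−20.0)
= 0.288 × 1.047^8.80 = 0.288 × 1.498 = 0.4314 d⁻¹.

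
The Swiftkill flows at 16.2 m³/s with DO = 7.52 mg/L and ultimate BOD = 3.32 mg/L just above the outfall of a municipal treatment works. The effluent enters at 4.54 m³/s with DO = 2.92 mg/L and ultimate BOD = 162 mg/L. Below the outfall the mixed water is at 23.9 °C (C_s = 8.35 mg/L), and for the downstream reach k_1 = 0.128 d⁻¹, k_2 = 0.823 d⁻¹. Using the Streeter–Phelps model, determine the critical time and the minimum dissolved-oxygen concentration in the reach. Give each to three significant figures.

Mixed DO = (16.2×7.52 + 4.54×2.92)/(16.2+4.54) = 135.1/20.74 = 6.513 mg/L.
Mixed L₀ = (16.2×3.32 + 4.54×162)/(20.74) = 789.3/20.74 = 38.06 mg/L.
Initial deficit D₀ = C_s − DO₀ = 8.35 − 6.513 = 1.837 mg/L.
t_c = (1/0.6950) ln[(0.823/0.128)(1 − 1.837×0.6950/(0.128×38.06))] = 1.439 × ln(4.745) = 2.240 d.
D_c = (0.128/0.823) × 38.06 × e^(−0.128×2.240) = 0.1555 × 38.06 × 0.7507 = 4.443 mg/L.
Minimum DO = 8.35 − 4.443 = 3.907 mg/L.

t_c ≈ 2.24 d; minimum DO ≈ 3.91 mg/L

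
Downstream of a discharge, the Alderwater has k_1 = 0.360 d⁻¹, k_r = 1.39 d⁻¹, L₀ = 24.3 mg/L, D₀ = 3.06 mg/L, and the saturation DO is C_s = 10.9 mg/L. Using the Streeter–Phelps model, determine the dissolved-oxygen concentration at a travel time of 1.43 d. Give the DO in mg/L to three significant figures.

k_1 L₀/(k_r−k_1) = 0.360×24.3/(1.39−0.360) = 8.748/1.030 = 8.493 mg/L.
e^(−k_1 t) = e^(−0.360×1.430) = 0.5976; e^(−k_r t) = e^(−1.39×1.430) = 0.1370.
D = 8.493 × (0.5976 − 0.1370) + 3.06 × 0.1370 = 3.912 + 0.4193 = 4.331 mg/L.
DO = C_s − D = 10.9 − 4.331 = 6.569 mg/L.

DO ≈ 6.57 mg/L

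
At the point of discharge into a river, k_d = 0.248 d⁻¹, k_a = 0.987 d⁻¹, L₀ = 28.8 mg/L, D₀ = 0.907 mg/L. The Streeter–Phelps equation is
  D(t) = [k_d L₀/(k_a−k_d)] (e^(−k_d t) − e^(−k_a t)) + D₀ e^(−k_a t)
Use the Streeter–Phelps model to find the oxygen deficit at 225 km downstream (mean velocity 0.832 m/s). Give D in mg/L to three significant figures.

D ≈ 4.05 mg/L

Travel time t = x/v = 225 km / (0.832 m/s) = 225000 m / 0.832 m/s = 270400 s = 3.130 d.
k_d L₀/(k_a−k_d) = 0.248×28.8/(0.987−0.248) = 7.142/0.7390 = 9.665 mg/L.
e^(−k_d t) = e^(−0.248×3.130) = 0.4601; e^(−k_a t) = e^(−0.987×3.130) = 0.04553.
D = 9.665 × (0.4601 − 0.04553) + 0.907 × 0.04553 = 4.007 + 0.04130 = 4.048 mg/L.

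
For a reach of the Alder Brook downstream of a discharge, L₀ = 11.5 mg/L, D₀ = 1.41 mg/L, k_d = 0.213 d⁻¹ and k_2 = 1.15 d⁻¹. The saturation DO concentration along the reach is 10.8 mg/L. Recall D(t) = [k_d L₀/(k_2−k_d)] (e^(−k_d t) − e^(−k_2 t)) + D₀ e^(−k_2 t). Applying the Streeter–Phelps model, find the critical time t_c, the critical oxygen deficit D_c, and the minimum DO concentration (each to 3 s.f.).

With k_2/k_d = 5.399 and 1 − D₀(k_2−k_d)/(k_d L₀) = 0.4606,
t_c = ln(5.399 × 0.4606) / (1.15 − 0.213) = ln(2.487) / 0.9370 = 0.9111/0.9370 = 0.9723 d.
D_c = (k_d/k_2) L₀ e^(−k_d t_c) = (0.213/1.15) × 11.5 × e^(−0.213×0.9723) = 0.1852 × 11.5 × 0.8129 = 1.732 mg/L.
Minimum DO = C_s − D_c = 10.8 − 1.732 = 9.068 mg/L.

t_c ≈ 0.972 d; D_c ≈ 1.73 mg/L; min DO ≈ 9.07 mg/L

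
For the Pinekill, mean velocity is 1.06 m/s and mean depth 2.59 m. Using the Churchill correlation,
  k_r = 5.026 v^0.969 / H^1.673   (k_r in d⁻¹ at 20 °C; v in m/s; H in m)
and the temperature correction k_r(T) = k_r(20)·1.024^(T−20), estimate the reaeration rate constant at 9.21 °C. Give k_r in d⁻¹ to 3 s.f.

k_r ≈ 0.838 d⁻¹

k_r(20) = 5.026 × 1.06^0.969 / 2.59^1.673 = 5.026 × 1.058 / 4.914 = 1.082 d⁻¹.
k_r(9.21) = 1.082 × 1.024^(9.21−20) = 1.082 × 0.7742 = 0.8378 d⁻¹.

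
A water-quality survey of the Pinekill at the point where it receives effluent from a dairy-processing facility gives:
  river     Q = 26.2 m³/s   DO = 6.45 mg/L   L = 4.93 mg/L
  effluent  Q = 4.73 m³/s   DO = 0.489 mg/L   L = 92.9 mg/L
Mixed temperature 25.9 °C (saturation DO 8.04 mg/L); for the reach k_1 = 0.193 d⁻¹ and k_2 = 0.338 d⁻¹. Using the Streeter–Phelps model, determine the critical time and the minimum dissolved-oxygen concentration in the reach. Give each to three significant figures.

t_c ≈ 3.12 d; minimum DO ≈ 2.29 mg/L

Mixed DO = (26.2×6.45 + 4.73×0.489)/(26.2+4.73) = 171.3/30.93 = 5.538 mg/L.
Mixed L₀ = (26.2×4.93 + 4.73×92.9)/(30.93) = 568.6/30.93 = 18.38 mg/L.
Initial deficit D₀ = C_s − DO₀ = 8.04 − 5.538 = 2.502 mg/L.
t_c = (1/0.1450) ln[(0.338/0.193)(1 − 2.502×0.1450/(0.193×18.38))] = 6.897 × ln(1.572) = 3.121 d.
D_c = (0.193/0.338) × 18.38 × e^(−0.193×3.121) = 0.5710 × 18.38 × 0.5476 = 5.747 mg/L.
Minimum DO = 8.04 − 5.747 = 2.293 mg/L.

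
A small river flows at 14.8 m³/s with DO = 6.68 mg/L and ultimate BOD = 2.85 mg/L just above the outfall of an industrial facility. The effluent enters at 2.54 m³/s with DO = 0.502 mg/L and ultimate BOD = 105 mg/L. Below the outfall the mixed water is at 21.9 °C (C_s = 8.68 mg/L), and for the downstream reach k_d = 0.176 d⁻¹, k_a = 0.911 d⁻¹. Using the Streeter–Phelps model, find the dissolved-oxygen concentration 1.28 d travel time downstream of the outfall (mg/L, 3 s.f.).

DO ≈ 5.70 mg/L

Mixed DO = (14.8×6.68 + 2.54×0.502)/(14.8+2.54) = 100.1/17.34 = 5.775 mg/L.
Mixed L₀ = (14.8×2.85 + 2.54×105)/(17.34) = 308.9/17.34 = 17.81 mg/L.
Initial deficit D₀ = C_s − DO₀ = 8.68 − 5.775 = 2.905 mg/L.
D(1.28) = [0.176×17.81/(0.911−0.176)](e^(−0.176×1.28) − e^(−0.911×1.28)) + 2.905 e^(−0.911×1.28)
= 4.265 × (0.7983 − 0.3116) + 2.905 × 0.3116 = 2.981 mg/L.
DO = 8.68 − 2.981 = 5.699 mg/L.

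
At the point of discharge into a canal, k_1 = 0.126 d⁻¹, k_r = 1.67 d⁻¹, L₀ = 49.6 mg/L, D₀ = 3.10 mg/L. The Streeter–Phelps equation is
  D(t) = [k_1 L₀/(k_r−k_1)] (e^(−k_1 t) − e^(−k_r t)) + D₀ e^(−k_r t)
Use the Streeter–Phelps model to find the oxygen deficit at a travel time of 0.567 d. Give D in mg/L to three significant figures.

k_1 L₀/(k_r−k_1) = 0.126×49.6/(1.67−0.126) = 6.250/1.544 = 4.048 mg/L.
e^(−k_1 t) = e^(−0.126×0.5670) = 0.9311; e^(−k_r t) = e^(−1.67×0.5670) = 0.3879.
D = 4.048 × (0.9311 − 0.3879) + 3.10 × 0.3879 = 2.198 + 1.203 = 3.401 mg/L.

D ≈ 3.40 mg/L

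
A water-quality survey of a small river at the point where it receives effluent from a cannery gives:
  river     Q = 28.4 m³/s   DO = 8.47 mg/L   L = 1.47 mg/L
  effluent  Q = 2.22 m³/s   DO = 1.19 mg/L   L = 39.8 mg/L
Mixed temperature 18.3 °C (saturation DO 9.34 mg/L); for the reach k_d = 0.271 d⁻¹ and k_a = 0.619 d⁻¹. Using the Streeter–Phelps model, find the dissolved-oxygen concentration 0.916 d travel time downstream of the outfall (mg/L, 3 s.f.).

DO ≈ 7.84 mg/L

Mixed DO = (28.4×8.47 + 2.22×1.19)/(28.4+2.22) = 243.2/30.62 = 7.942 mg/L.
Mixed L₀ = (28.4×1.47 + 2.22×39.8)/(30.62) = 130.1/30.62 = 4.249 mg/L.
Initial deficit D₀ = C_s − DO₀ = 9.34 − 7.942 = 1.398 mg/L.
D(0.916) = [0.271×4.249/(0.619−0.271)](e^(−0.271×0.916) − e^(−0.619×0.916)) + 1.398 e^(−0.619×0.916)
= 3.309 × (0.7802 − 0.5672) + 1.398 × 0.5672 = 1.497 mg/L.
DO = 9.34 − 1.497 = 7.843 mg/L.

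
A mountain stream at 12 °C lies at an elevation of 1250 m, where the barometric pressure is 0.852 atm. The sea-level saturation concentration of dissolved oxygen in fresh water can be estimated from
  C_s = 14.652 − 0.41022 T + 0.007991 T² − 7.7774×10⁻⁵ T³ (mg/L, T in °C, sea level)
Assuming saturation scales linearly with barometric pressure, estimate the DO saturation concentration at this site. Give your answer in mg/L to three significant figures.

At sea level: C_s = 14.652 − 0.41022×12 + 0.007991×12² − 7.7774×10⁻⁵×12³ = 10.75 mg/L.
Pressure correction: C_s' = 10.75 × 0.852 = 9.155 mg/L.

C_s ≈ 9.16 mg/L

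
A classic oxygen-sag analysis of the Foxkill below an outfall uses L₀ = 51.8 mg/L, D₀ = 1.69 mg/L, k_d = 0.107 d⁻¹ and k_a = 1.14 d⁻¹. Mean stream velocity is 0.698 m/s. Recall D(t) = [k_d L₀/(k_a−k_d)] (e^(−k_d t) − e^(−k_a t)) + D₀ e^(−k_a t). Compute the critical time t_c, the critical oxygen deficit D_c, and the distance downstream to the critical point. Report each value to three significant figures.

t_c = [1/(k_a−k_d)] ln[(k_a/k_d)(1 − D₀(k_a−k_d)/(k_d L₀))]
= [1/(1.14−0.107)] ln[(1.14/0.107)(1 − 1.69×1.033/(0.107×51.8))]
= (1/1.033) ln[10.65 × 0.6850] = 0.9681 × ln(7.298) = 0.9681 × 1.988 = 1.924 d.
D_c = (k_d/k_a) L₀ e^(−k_d t_c) = (0.107/1.14) × 51.8 × e^(−0.107×1.924) = 0.09386 × 51.8 × 0.8139 = 3.957 mg/L.
x_c = v t_c = 0.698 m/s × 1.924 d × 86400 s/d = 116000 m ≈ 116 km.

t_c ≈ 1.92 d; D_c ≈ 3.96 mg/L; x_c ≈ 116 km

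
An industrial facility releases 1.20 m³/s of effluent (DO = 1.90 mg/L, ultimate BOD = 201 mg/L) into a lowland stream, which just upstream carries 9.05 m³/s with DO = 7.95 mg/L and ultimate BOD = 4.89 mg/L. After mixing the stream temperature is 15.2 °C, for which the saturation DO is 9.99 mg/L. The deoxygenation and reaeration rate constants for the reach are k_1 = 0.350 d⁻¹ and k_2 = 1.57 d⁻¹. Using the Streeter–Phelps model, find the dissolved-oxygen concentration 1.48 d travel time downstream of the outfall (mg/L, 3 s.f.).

Mixed DO = (9.05×7.95 + 1.20×1.90)/(9.05+1.20) = 74.23/10.25 = 7.242 mg/L.
Mixed L₀ = (9.05×4.89 + 1.20×201)/(10.25) = 285.5/10.25 = 27.85 mg/L.
Initial deficit D₀ = C_s − DO₀ = 9.99 − 7.242 = 2.748 mg/L.
D(1.48) = [0.350×27.85/(1.57−0.350)](e^(−0.350×1.48) − e^(−1.57×1.48)) + 2.748 e^(−1.57×1.48)
= 7.990 × (0.5957 − 0.09792) + 2.748 × 0.09792 = 4.246 mg/L.
DO = 9.99 − 4.246 = 5.744 mg/L.

DO ≈ 5.74 mg/L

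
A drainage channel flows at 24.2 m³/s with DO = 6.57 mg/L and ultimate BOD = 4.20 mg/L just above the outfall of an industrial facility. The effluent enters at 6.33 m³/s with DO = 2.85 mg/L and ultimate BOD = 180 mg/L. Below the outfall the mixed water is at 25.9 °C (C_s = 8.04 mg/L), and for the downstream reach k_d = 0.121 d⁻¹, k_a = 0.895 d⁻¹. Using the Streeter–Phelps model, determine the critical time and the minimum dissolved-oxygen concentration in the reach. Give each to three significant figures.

Mixed DO = (24.2×6.57 + 6.33×2.85)/(24.2+6.33) = 177.0/30.53 = 5.799 mg/L.
Mixed L₀ = (24.2×4.20 + 6.33×180)/(30.53) = 1241/30.53 = 40.65 mg/L.
Initial deficit D₀ = C_s − DO₀ = 8.04 − 5.799 = 2.241 mg/L.
t_c = (1/0.7740) ln[(0.895/0.121)(1 − 2.241×0.7740/(0.121×40.65))] = 1.292 × ln(4.788) = 2.023 d.
D_c = (0.121/0.895) × 40.65 × e^(−0.121×2.023) = 0.1352 × 40.65 × 0.7828 = 4.302 mg/L.
Minimum DO = 8.04 − 4.302 = 3.738 mg/L.

t_c ≈ 2.02 d; minimum DO ≈ 3.74 mg/L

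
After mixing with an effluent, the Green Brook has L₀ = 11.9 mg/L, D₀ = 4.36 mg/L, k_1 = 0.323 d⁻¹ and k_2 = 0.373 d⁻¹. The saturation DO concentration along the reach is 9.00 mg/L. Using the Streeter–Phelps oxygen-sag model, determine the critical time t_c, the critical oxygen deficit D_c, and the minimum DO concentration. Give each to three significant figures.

With k_2/k_1 = 1.155 and 1 − D₀(k_2−k_1)/(k_1 L₀) = 0.9433,
t_c = ln(1.155 × 0.9433) / (0.373 − 0.323) = ln(1.089) / 0.05000 = 0.08554/0.05000 = 1.711 d.
L(t_c) = L₀ e^(−k_1 t_c) = 11.9 × 0.5755 = 6.848 mg/L, and at the critical point k_2 D_c = k_1 L, so D_c = (0.323/0.373) × 6.848 = 5.930 mg/L.
Minimum DO = C_s − D_c = 9.00 − 5.930 = 3.070 mg/L.

t_c ≈ 1.71 d; D_c ≈ 5.93 mg/L; min DO ≈ 3.07 mg/L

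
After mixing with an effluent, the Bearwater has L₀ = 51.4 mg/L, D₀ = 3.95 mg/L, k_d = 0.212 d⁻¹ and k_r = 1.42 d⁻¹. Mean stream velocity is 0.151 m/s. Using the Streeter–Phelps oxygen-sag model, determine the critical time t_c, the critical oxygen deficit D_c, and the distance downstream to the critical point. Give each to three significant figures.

t_c ≈ 1.10 d; D_c ≈ 6.08 mg/L; x_c ≈ 14.3 km

t_c = [1/(k_r−k_d)] ln[(k_r/k_d)(1 − D₀(k_r−k_d)/(k_d L₀))]
= [1/(1.42−0.212)] ln[(1.42/0.212)(1 − 3.95×1.208/(0.212×51.4))]
= (1/1.208) ln[6.698 × 0.5621] = 0.8278 × ln(3.765) = 0.8278 × 1.326 = 1.097 d.
D_c = (k_d/k_r) L₀ e^(−k_d t_c) = (0.212/1.42) × 51.4 × e^(−0.212×1.097) = 0.1493 × 51.4 × 0.7924 = 6.081 mg/L.
x_c = v t_c = 0.151 m/s × 1.097 d × 86400 s/d = 14320 m ≈ 14.3 km.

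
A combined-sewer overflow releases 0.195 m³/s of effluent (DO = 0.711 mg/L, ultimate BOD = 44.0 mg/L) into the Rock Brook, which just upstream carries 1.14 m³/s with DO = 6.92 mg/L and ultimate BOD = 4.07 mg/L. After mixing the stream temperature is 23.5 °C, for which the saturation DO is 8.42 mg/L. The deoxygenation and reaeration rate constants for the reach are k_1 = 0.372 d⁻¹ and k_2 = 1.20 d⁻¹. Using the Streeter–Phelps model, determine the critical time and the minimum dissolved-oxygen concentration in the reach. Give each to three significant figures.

t_c ≈ 0.474 d; minimum DO ≈ 5.85 mg/L

Mixed DO = (1.14×6.92 + 0.195×0.711)/(1.14+0.195) = 8.027/1.335 = 6.013 mg/L.
Mixed L₀ = (1.14×4.07 + 0.195×44.0)/(1.335) = 13.22/1.335 = 9.902 mg/L.
Initial deficit D₀ = C_s − DO₀ = 8.42 − 6.013 = 2.407 mg/L.
t_c = (1/0.8280) ln[(1.20/0.372)(1 − 2.407×0.8280/(0.372×9.902))] = 1.208 × ln(1.481) = 0.4740 d.
D_c = (0.372/1.20) × 9.902 × e^(−0.372×0.4740) = 0.3100 × 9.902 × 0.8384 = 2.574 mg/L.
Minimum DO = 8.42 − 2.574 = 5.846 mg/L.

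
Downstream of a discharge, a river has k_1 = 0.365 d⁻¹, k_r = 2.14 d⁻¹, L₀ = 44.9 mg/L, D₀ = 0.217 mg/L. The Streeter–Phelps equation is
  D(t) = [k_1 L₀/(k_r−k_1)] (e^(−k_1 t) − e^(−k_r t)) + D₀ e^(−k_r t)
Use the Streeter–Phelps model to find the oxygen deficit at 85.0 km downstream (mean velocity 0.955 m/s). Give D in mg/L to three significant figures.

D ≈ 5.34 mg/L

Travel time t = x/v = 85.0 km / (0.955 m/s) = 85000 m / 0.955 m/s = 89010 s = 1.030 d.
k_1 L₀/(k_r−k_1) = 0.365×44.9/(2.14−0.365) = 16.39/1.775 = 9.233 mg/L.
e^(−k_1 t) = e^(−0.365×1.030) = 0.6866; e^(−k_r t) = e^(−2.14×1.030) = 0.1103.
D = 9.233 × (0.6866 − 0.1103) + 0.217 × 0.1103 = 5.321 + 0.02394 = 5.345 mg/L.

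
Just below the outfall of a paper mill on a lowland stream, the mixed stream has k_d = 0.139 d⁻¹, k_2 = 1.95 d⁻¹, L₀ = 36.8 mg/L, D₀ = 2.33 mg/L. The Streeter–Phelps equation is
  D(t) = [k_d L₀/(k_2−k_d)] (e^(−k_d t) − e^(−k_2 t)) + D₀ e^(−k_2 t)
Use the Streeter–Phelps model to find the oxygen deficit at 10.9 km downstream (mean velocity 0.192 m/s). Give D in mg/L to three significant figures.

D ≈ 2.44 mg/L

Travel time t = x/v = 10.9 km / (0.192 m/s) = 10900 m / 0.192 m/s = 56770 s = 0.6571 d.
k_d L₀/(k_2−k_d) = 0.139×36.8/(1.95−0.139) = 5.115/1.811 = 2.825 mg/L.
e^(−k_d t) = e^(−0.139×0.6571) = 0.9127; e^(−k_2 t) = e^(−1.95×0.6571) = 0.2777.
D = 2.825 × (0.9127 − 0.2777) + 2.33 × 0.2777 = 1.794 + 0.6470 = 2.441 mg/L.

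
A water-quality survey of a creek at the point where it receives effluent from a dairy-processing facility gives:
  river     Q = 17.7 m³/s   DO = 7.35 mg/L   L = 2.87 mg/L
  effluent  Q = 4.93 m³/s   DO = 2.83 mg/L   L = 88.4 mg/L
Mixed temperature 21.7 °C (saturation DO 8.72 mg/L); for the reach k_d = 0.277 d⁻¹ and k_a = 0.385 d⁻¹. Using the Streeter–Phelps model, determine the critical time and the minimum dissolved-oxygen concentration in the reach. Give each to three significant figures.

t_c ≈ 2.64 d; minimum DO ≈ 1.28 mg/L

Mixed DO = (17.7×7.35 + 4.93×2.83)/(17.7+4.93) = 144.0/22.63 = 6.365 mg/L.
Mixed L₀ = (17.7×2.87 + 4.93×88.4)/(22.63) = 486.6/22.63 = 21.50 mg/L.
Initial deficit D₀ = C_s − DO₀ = 8.72 − 6.365 = 2.355 mg/L.
t_c = (1/0.1080) ln[(0.385/0.277)(1 − 2.355×0.1080/(0.277×21.50))] = 9.259 × ln(1.331) = 2.644 d.
D_c = (0.277/0.385) × 21.50 × e^(−0.277×2.644) = 0.7195 × 21.50 × 0.4807 = 7.437 mg/L.
Minimum DO = 8.72 − 7.437 = 1.283 mg/L.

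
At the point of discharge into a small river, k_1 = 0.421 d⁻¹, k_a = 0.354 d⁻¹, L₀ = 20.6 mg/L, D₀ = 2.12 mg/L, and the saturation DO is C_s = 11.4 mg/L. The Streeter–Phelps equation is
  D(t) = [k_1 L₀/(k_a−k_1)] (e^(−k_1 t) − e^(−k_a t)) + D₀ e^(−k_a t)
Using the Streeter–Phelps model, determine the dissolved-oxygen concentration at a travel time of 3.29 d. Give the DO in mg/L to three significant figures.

k_1 L₀/(k_a−k_1) = 0.421×20.6/(0.354−0.421) = 8.673/-0.06700 = -129.4 mg/L.
e^(−k_1 t) = e^(−0.421×3.290) = 0.2503; e^(−k_a t) = e^(−0.354×3.290) = 0.3120.
D = -129.4 × (0.2503 − 0.3120) + 2.12 × 0.3120 = 7.990 + 0.6615 = 8.652 mg/L.
DO = C_s − D = 11.4 − 8.652 = 2.748 mg/L.

DO ≈ 2.75 mg/L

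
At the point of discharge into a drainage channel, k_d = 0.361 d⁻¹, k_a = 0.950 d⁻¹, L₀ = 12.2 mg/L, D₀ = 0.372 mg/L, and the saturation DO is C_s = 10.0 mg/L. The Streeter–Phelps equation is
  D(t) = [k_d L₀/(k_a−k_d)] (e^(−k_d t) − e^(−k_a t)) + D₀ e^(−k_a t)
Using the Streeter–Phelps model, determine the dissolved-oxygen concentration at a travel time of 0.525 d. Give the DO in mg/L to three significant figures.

DO ≈ 8.13 mg/L

k_d L₀/(k_a−k_d) = 0.361×12.2/(0.950−0.361) = 4.404/0.5890 = 7.477 mg/L.
e^(−k_d t) = e^(−0.361×0.5250) = 0.8274; e^(−k_a t) = e^(−0.950×0.5250) = 0.6073.
D = 7.477 × (0.8274 − 0.6073) + 0.372 × 0.6073 = 1.646 + 0.2259 = 1.871 mg/L.
DO = C_s − D = 10.0 − 1.871 = 8.129 mg/L.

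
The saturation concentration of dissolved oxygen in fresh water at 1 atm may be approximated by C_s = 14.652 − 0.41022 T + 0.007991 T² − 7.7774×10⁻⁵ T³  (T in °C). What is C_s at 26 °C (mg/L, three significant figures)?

C_s ≈ 8.02 mg/L

C_s = 14.652 − 0.41022×26 + 0.007991×26² − 7.7774×10⁻⁵×26³ = 8.021 mg/L.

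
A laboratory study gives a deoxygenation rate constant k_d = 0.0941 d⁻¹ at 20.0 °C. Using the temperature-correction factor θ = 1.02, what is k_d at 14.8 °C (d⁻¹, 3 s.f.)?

k_d ≈ 0.0849 d⁻¹

k_d(T₂) = k_d(T₁) · θ^(T₂−T₁) = 0.0941 × 1.02^(14.8−20.0)
= 0.0941 × 1.02^-5.20 = 0.0941 × 0.9022 = 0.08489 d⁻¹.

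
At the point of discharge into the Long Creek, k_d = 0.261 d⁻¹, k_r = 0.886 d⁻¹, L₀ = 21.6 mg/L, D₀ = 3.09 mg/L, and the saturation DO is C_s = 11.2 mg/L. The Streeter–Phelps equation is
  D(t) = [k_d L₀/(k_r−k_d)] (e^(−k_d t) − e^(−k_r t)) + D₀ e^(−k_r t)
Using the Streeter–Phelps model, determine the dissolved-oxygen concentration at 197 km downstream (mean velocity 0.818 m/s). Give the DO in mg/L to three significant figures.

DO ≈ 7.34 mg/L

Travel time t = x/v = 197 km / (0.818 m/s) = 197000 m / 0.818 m/s = 240800 s = 2.787 d.
k_d L₀/(k_r−k_d) = 0.261×21.6/(0.886−0.261) = 5.638/0.6250 = 9.020 mg/L.
e^(−k_d t) = e^(−0.261×2.787) = 0.4831; e^(−k_r t) = e^(−0.886×2.787) = 0.08462.
D = 9.020 × (0.4831 − 0.08462) + 3.09 × 0.08462 = 3.594 + 0.2615 = 3.856 mg/L.
DO = C_s − D = 11.2 − 3.856 = 7.344 mg/L.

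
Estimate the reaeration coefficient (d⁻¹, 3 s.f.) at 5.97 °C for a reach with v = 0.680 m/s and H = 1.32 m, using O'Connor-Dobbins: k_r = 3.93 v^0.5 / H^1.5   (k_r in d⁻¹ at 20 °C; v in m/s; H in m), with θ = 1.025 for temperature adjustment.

k_r ≈ 1.51 d⁻¹

k_r(20) = 3.93 × 0.680^0.5 / 1.32^1.5 = 3.93 × 0.8246 / 1.517 = 2.137 d⁻¹.
k_r(5.97) = 2.137 × 1.025^(5.97−20) = 2.137 × 0.7072 = 1.511 d⁻¹.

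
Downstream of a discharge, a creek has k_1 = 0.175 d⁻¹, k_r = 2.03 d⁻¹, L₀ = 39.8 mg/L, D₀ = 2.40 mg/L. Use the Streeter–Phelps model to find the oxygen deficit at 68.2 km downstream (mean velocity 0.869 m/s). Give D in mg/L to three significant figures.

Travel time t = x/v = 68.2 km / (0.869 m/s) = 68200 m / 0.869 m/s = 78480 s = 0.9083 d.
k_1 L₀/(k_r−k_1) = 0.175×39.8/(2.03−0.175) = 6.965/1.855 = 3.755 mg/L.
e^(−k_1 t) = e^(−0.175×0.9083) = 0.8530; e^(−k_r t) = e^(−2.03×0.9083) = 0.1582.
D = 3.755 × (0.8530 − 0.1582) + 2.40 × 0.1582 = 2.609 + 0.3797 = 2.989 mg/L.

D ≈ 2.99 mg/L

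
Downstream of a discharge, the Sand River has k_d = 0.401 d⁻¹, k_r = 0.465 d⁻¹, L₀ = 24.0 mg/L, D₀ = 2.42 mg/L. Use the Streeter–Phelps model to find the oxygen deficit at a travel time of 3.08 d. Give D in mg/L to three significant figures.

D ≈ 8.40 mg/L

k_d L₀/(k_r−k_d) = 0.401×24.0/(0.465−0.401) = 9.624/0.06400 = 150.4 mg/L.
e^(−k_d t) = e^(−0.401×3.080) = 0.2908; e^(−k_r t) = e^(−0.465×3.080) = 0.2388.
D = 150.4 × (0.2908 − 0.2388) + 2.42 × 0.2388 = 7.824 + 0.5779 = 8.402 mg/L.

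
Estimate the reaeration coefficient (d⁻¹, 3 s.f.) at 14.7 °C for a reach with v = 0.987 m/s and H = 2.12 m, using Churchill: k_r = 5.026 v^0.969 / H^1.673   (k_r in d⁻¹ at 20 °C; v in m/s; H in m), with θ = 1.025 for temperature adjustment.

k_r ≈ 1.24 d⁻¹

k_r(20) = 5.026 × 0.987^0.969 / 2.12^1.673 = 5.026 × 0.9874 / 3.515 = 1.412 d⁻¹.
k_r(14.7) = 1.412 × 1.025^(14.7−20) = 1.412 × 0.8773 = 1.239 d⁻¹.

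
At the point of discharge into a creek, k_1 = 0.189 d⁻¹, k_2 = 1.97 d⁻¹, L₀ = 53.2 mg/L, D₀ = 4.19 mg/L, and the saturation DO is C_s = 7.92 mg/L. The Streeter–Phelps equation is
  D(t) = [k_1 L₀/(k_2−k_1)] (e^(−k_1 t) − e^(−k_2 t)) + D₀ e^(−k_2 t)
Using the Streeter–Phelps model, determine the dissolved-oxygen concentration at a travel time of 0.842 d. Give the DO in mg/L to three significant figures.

DO ≈ 3.38 mg/L

k_1 L₀/(k_2−k_1) = 0.189×53.2/(1.97−0.189) = 10.05/1.781 = 5.646 mg/L.
e^(−k_1 t) = e^(−0.189×0.8420) = 0.8529; e^(−k_2 t) = e^(−1.97×0.8420) = 0.1904.
D = 5.646 × (0.8529 − 0.1904) + 4.19 × 0.1904 = 3.740 + 0.7977 = 4.538 mg/L.
DO = C_s − D = 7.92 − 4.538 = 3.382 mg/L.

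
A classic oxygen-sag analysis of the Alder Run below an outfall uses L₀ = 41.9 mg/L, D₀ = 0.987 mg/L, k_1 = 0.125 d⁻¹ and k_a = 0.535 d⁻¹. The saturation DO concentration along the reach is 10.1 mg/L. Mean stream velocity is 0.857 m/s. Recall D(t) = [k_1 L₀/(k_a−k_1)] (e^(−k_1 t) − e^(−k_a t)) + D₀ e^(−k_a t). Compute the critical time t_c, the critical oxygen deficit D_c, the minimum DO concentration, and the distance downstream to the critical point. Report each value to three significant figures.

At the critical point dD/dt = 0, so k_1 L₀ e^(−k_1 t) = k_a D. Substituting D(t) from the Streeter–Phelps equation and solving for t gives
t_c = ln[(k_a/k_1)(1 − D₀(k_a−k_1)/(k_1 L₀))] / (k_a−k_1).
Here k_a−k_1 = 0.4100 d⁻¹ and 1 − D₀(k_a−k_1)/(k_1 L₀) = 1 − 0.987×0.4100/(0.125×41.9) = 0.9227, so
t_c = ln(4.280 × 0.9227) / 0.4100 = 1.374 / 0.4100 = 3.350 d.
L(t_c) = L₀ e^(−k_1 t_c) = 41.9 × 0.6579 = 27.56 mg/L, and at the critical point k_a D_c = k_1 L, so D_c = (0.125/0.535) × 27.56 = 6.440 mg/L.
Minimum DO = C_s − D_c = 10.1 − 6.440 = 3.660 mg/L.
x_c = v t_c = 0.857 m/s × 3.350 d × 86400 s/d = 248100 m ≈ 248 km.

t_c ≈ 3.35 d; D_c ≈ 6.44 mg/L; min DO ≈ 3.66 mg/L; x_c ≈ 248 km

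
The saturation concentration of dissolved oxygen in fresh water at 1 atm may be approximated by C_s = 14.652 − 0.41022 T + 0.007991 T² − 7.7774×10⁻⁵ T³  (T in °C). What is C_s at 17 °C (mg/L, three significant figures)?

C_s ≈ 9.61 mg/L

C_s = 14.652 − 0.41022×17 + 0.007991×17² − 7.7774×10⁻⁵×17³ = 9.606 mg/L.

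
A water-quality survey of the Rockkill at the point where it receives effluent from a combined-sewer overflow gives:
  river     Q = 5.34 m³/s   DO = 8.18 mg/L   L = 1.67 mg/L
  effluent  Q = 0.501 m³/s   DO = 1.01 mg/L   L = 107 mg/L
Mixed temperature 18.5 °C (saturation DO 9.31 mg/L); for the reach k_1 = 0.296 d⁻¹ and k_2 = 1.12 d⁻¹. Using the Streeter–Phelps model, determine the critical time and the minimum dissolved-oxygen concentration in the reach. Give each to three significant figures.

t_c ≈ 0.881 d; minimum DO ≈ 7.13 mg/L

Mixed DO = (5.34×8.18 + 0.501×1.01)/(5.34+0.501) = 44.19/5.841 = 7.565 mg/L.
Mixed L₀ = (5.34×1.67 + 0.501×107)/(5.841) = 62.52/5.841 = 10.70 mg/L.
Initial deficit D₀ = C_s − DO₀ = 9.31 − 7.565 = 1.745 mg/L.
t_c = (1/0.8240) ln[(1.12/0.296)(1 − 1.745×0.8240/(0.296×10.70))] = 1.214 × ln(2.067) = 0.8810 d.
D_c = (0.296/1.12) × 10.70 × e^(−0.296×0.8810) = 0.2643 × 10.70 × 0.7705 = 2.180 mg/L.
Minimum DO = 9.31 − 2.180 = 7.130 mg/L.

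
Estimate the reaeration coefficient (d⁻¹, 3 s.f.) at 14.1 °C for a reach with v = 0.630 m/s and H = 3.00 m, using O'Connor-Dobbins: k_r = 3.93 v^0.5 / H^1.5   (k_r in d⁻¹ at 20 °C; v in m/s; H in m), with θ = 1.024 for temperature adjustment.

k_r(20) = 3.93 × 0.630^0.5 / 3.00^1.5 = 3.93 × 0.7937 / 5.196 = 0.6003 d⁻¹.
k_r(14.1) = 0.6003 × 1.024^(14.1−20) = 0.6003 × 0.8694 = 0.5219 d⁻¹.

k_r ≈ 0.522 d⁻¹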